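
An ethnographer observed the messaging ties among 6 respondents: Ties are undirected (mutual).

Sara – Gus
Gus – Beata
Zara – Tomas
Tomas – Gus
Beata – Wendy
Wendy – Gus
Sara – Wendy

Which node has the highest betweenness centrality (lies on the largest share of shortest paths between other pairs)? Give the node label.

Unnormalized betweenness of each node: Beata:0, Gus:13/2, Sara:0, Tomas:4, Wendy:1/2, Zara:0.
Gus has the largest value, 13/2, making it the main broker — the node through which the most shortest paths run.

Gus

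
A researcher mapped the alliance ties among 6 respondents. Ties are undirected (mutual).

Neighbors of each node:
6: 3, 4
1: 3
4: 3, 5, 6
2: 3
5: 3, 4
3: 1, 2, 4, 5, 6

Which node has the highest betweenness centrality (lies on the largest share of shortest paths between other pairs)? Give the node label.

3

Unnormalized betweenness of each node: 1:0, 2:0, 3:15/2, 4:1/2, 5:0, 6:0.
3 has the largest value, 15/2, making it the main broker — the node through which the most shortest paths run.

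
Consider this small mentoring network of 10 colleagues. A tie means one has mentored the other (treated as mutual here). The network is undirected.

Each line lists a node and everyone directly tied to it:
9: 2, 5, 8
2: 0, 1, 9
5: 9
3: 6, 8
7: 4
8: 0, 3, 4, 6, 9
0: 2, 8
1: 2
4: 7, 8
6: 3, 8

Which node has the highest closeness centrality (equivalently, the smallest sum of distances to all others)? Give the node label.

8

Farness (sum of distances to all others) for each node — 0:18, 1:28, 2:20, 3:21, 4:20, 5:24, 6:21, 7:28, 8:14, 9:16.
The smallest farness is 14, for 8, so 8 has the highest closeness.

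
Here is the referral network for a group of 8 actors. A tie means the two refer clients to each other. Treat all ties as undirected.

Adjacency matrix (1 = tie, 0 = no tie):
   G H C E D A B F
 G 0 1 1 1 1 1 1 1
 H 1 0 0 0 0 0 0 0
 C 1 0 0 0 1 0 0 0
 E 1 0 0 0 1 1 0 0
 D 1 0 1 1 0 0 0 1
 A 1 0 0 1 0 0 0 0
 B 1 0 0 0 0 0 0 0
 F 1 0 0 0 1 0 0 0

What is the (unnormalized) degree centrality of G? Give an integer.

G is directly tied to A, B, C, D, E, F, and H. That is 7 neighbors, so the degree of G is 7.

7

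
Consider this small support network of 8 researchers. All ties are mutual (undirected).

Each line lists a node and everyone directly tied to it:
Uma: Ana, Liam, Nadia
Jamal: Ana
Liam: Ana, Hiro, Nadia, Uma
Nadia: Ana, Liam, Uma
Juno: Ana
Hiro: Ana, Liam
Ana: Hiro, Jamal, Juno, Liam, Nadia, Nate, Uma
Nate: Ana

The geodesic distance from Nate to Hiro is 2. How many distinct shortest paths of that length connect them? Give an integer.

The shortest distance is 2, and the only length-2 path is Nate–Ana–Hiro. So there is exactly 1 shortest path.

1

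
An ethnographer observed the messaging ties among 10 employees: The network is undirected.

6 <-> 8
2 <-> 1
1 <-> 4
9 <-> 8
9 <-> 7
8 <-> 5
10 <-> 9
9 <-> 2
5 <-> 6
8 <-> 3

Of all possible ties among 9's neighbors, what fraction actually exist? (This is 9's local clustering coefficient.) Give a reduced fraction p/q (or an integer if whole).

9's neighbors: 2, 7, 8, and 10 (k = 4).
Possible neighbor pairs: C(4,2) = 6. Edges among them: none → e = 0.
Clustering(9) = 0/6 = 0.

0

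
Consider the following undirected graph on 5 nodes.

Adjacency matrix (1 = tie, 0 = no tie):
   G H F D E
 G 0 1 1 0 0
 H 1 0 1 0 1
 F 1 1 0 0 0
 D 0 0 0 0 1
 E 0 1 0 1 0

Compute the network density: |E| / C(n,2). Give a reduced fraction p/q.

There are 5 edges and 5 nodes, so the maximum possible is C(5,2) = 10.
Density = 5/10 = 1/2.

1/2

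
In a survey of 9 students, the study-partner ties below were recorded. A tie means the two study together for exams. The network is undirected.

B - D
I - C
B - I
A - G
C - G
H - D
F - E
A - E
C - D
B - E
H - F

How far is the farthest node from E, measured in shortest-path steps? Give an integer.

Distances from E: A:1, B:1, C:3, D:2, F:1, G:2, H:2, I:2.
The largest is 3 (to C), so the eccentricity of E is 3.

3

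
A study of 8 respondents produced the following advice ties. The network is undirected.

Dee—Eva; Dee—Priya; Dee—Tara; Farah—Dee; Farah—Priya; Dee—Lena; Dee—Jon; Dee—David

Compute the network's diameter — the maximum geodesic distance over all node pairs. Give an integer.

Eccentricity of each node (its greatest distance to any other): David:2, Dee:1, Eva:2, Farah:2, Jon:2, Lena:2, Priya:2, Tara:2.
The maximum eccentricity is 2, realized for instance by the pair Farah–Eva via Farah – Dee – Eva. So the diameter is 2.

2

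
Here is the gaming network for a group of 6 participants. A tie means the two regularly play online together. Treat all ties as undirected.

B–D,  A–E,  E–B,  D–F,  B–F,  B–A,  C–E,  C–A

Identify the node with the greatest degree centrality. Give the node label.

B

Degrees — A:3, B:4, C:2, D:2, E:3, F:2.
The maximum is 4, attained only by B.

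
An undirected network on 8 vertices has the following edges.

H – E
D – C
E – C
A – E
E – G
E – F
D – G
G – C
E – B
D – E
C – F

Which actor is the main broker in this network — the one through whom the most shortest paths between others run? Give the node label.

E

Unnormalized betweenness of each node: A:0, B:0, C:1, D:0, E:16, F:0, G:0, H:0.
E has the largest value, 16, making it the main broker — the node through which the most shortest paths run.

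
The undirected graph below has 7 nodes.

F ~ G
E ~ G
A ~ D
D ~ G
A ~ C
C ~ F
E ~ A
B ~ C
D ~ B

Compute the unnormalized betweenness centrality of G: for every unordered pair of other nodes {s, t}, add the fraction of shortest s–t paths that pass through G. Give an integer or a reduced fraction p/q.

17/6

Pairs whose geodesics pass through G — B–E: 1/3; D–E: 1/2; D–F: 1; E–F: 1.
All other pairs contribute 0.
Summing the contributions gives betweenness(G) = 17/6.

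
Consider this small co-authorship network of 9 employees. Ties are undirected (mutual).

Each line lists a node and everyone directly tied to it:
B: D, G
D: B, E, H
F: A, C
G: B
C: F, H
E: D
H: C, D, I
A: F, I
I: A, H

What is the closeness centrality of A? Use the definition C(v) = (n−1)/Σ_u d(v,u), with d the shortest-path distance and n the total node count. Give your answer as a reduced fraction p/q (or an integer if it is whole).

4/11

Distances from A: B:4, C:2, D:3, E:4, F:1, G:5, H:2, I:1. Sum = 22.
n = 9, so closeness = 8/22 = 4/11.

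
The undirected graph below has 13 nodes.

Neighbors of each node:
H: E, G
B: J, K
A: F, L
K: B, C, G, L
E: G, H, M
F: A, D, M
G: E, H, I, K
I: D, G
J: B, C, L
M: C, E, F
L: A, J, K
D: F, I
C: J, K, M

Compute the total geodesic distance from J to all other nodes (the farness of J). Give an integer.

Distances from J: A:2, B:1, C:1, D:4, E:3, F:3, G:3, H:4, I:4, K:2, L:1, M:2.
Sum = 2 + 1 + 1 + 4 + 3 + 3 + 3 + 4 + 4 + 2 + 1 + 2 = 30.

30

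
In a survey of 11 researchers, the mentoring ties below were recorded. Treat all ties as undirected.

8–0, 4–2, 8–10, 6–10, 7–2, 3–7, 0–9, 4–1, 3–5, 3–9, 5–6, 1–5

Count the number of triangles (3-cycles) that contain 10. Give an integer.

10's neighbors are 6 and 8, but none of them are tied to each other, so no triangle contains 10.

0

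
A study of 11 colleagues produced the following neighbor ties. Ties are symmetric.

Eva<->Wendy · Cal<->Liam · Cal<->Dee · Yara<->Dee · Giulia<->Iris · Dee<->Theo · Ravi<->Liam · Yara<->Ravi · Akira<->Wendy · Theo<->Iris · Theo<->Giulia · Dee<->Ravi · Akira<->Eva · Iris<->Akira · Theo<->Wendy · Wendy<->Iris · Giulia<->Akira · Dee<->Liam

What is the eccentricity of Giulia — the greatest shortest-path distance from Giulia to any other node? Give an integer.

3

Distances from Giulia: Akira:1, Cal:3, Dee:2, Eva:2, Iris:1, Liam:3, Ravi:3, Theo:1, Wendy:2, Yara:3.
The largest is 3 (to Liam, Ravi, Yara, and Cal), so the eccentricity of Giulia is 3.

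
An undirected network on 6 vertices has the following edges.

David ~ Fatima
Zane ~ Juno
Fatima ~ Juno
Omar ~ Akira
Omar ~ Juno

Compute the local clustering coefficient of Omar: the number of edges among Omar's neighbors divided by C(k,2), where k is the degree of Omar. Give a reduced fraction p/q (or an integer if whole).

0

Omar's neighbors: Akira and Juno (k = 2).
Possible neighbor pairs: C(2,2) = 1. Edges among them: none → e = 0.
Clustering(Omar) = 0/1.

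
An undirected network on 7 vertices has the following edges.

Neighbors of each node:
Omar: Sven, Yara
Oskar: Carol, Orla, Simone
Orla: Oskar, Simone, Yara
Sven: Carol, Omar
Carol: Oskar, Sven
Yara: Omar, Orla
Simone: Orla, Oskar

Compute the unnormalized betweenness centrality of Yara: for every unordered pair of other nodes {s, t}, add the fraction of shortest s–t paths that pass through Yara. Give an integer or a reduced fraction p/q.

3

Pairs whose geodesics pass through Yara — Sven–Orla: 1/2; Oskar–Omar: 1/2; Simone–Omar: 1; Orla–Omar: 1.
All other pairs contribute 0.
Summing the contributions gives betweenness(Yara) = 3.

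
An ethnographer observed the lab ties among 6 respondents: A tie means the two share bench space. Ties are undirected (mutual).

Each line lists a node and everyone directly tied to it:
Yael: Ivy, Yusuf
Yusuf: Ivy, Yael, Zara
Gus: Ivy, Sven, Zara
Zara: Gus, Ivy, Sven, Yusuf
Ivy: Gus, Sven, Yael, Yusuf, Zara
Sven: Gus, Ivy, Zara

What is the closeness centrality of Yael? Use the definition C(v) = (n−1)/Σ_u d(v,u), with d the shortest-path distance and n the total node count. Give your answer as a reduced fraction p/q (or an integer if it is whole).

Distances from Yael: Gus:2, Ivy:1, Sven:2, Yusuf:1, Zara:2. Sum = 8.
n = 6, so closeness = 5/8.

5/8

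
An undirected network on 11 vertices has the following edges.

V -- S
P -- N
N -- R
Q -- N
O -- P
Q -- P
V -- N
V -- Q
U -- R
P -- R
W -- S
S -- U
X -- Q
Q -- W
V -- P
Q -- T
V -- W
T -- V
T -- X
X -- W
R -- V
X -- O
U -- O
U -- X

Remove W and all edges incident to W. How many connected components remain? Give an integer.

W's neighbors (Q, S, V, and X) remain reachable from one another through other ties, so the rest of the network stays in one piece.

1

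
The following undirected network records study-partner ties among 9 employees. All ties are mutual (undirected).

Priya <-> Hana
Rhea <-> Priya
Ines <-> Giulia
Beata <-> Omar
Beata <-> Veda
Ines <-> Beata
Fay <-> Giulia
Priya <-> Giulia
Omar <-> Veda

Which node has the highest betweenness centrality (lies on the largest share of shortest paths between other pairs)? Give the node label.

Unnormalized betweenness of each node: Beata:12, Fay:0, Giulia:19, Hana:0, Ines:15, Omar:0, Priya:13, Rhea:0, Veda:0.
Giulia has the largest value, 19, making it the main broker — the node through which the most shortest paths run.

Giulia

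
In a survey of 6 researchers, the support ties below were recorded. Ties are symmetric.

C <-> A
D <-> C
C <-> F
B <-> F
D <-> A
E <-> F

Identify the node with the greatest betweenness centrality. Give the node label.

F

Unnormalized betweenness of each node: A:0, B:0, C:6, D:0, E:0, F:7.
F has the largest value, 7, making it the main broker — the node through which the most shortest paths run.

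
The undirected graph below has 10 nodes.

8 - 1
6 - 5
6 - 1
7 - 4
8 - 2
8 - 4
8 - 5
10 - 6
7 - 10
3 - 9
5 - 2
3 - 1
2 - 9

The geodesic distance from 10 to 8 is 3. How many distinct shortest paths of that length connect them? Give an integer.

3

The shortest distance is 3. The length-3 paths are: 10–6–1–8; 10–7–4–8; 10–6–5–8.
That gives 3 distinct shortest paths.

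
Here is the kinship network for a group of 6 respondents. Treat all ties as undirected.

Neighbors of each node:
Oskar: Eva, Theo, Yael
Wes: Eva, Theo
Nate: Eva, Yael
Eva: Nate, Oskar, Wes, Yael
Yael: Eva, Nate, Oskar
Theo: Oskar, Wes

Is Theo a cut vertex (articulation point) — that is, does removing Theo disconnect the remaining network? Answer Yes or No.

Even without Theo, every remaining node can still reach every other (the residual graph is connected), so Theo is not a cut vertex.

No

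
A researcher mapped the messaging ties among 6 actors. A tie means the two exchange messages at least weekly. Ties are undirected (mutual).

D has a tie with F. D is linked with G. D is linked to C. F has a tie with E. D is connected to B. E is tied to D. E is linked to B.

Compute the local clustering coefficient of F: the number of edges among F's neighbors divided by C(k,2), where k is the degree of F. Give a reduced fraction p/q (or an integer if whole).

1

F's neighbors: D and E (k = 2).
Possible neighbor pairs: C(2,2) = 1. Edges among them: D–E → e = 1.
Clustering(F) = 1/1.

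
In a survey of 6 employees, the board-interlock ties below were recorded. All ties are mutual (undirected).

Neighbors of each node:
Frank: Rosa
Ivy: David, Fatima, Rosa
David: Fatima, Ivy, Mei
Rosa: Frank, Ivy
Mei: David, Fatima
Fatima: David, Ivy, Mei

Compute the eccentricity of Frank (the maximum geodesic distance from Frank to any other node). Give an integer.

Distances from Frank: David:3, Fatima:3, Ivy:2, Mei:4, Rosa:1.
The largest is 4 (to Mei), so the eccentricity of Frank is 4.

4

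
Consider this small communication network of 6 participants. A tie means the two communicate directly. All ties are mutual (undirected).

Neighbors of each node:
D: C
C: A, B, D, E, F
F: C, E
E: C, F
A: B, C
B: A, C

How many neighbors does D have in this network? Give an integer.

1

D is directly tied to C. That is 1 neighbor, so the degree of D is 1.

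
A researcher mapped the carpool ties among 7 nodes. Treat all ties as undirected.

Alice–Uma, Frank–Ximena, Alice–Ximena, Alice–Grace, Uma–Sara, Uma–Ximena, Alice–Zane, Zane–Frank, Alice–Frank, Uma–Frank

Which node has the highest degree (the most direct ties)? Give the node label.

Alice

Degrees — Alice:5, Frank:4, Grace:1, Sara:1, Uma:4, Ximena:3, Zane:2.
The maximum is 5, attained only by Alice.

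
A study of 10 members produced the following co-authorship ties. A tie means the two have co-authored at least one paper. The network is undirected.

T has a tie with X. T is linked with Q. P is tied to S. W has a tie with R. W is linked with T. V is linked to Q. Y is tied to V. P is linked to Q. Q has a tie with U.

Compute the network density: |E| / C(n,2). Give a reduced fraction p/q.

There are 9 edges and 10 nodes, so the maximum possible is C(10,2) = 45.
Density = 9/45 = 1/5.

1/5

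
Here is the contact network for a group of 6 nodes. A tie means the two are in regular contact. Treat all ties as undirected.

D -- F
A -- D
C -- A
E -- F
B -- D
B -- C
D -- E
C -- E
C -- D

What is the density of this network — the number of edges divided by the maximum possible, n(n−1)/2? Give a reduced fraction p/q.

3/5

There are 9 edges and 6 nodes, so the maximum possible is C(6,2) = 15.
Density = 9/15 = 3/5.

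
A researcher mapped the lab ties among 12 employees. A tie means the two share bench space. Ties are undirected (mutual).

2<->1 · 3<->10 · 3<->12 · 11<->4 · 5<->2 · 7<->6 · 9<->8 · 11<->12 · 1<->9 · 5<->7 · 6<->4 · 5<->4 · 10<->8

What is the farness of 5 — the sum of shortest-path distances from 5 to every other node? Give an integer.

Distances from 5: 1:2, 2:1, 3:4, 4:1, 6:2, 7:1, 8:4, 9:3, 10:5, 11:2, 12:3.
Sum = 2 + 1 + 4 + 1 + 2 + 1 + 4 + 3 + 5 + 2 + 3 = 28.

28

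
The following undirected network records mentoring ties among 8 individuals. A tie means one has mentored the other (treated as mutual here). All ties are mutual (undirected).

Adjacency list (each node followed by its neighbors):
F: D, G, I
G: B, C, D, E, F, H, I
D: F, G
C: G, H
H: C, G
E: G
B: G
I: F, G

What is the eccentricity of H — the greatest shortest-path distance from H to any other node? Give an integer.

Distances from H: B:2, C:1, D:2, E:2, F:2, G:1, I:2.
The largest is 2 (to E, D, F, B, and I), so the eccentricity of H is 2.

2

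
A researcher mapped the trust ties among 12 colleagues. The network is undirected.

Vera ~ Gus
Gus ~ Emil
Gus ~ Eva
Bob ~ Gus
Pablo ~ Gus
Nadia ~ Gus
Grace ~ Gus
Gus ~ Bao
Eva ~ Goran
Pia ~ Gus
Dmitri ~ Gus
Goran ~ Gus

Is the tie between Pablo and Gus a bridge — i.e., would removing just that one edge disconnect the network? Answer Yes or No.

Without the Pablo–Gus edge there is no alternate route between Pablo and Gus, so the network disconnects. It is a bridge.

Yes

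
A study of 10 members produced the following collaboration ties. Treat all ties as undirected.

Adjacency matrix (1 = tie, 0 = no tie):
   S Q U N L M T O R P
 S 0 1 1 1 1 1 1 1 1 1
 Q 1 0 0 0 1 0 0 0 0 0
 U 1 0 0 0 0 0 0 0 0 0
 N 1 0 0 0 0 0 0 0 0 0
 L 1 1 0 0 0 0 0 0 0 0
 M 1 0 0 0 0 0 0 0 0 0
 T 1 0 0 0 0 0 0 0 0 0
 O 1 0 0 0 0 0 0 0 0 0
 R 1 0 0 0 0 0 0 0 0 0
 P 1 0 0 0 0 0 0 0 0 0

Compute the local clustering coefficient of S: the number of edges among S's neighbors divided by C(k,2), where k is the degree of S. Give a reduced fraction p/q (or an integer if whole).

S's neighbors: L, M, N, O, P, Q, R, T, and U (k = 9).
Possible neighbor pairs: C(9,2) = 36. Edges among them: L–Q → e = 1.
Clustering(S) = 1/36.

1/36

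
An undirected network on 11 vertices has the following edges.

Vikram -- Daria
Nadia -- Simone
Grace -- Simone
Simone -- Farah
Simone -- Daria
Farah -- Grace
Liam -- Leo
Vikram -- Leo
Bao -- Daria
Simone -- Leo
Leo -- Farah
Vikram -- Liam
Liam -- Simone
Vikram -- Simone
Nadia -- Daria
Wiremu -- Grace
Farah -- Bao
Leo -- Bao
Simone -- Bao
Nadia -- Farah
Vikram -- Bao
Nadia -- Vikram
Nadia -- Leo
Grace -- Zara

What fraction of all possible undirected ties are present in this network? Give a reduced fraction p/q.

There are 24 edges and 11 nodes, so the maximum possible is C(11,2) = 55.
Density = 24/55.

24/55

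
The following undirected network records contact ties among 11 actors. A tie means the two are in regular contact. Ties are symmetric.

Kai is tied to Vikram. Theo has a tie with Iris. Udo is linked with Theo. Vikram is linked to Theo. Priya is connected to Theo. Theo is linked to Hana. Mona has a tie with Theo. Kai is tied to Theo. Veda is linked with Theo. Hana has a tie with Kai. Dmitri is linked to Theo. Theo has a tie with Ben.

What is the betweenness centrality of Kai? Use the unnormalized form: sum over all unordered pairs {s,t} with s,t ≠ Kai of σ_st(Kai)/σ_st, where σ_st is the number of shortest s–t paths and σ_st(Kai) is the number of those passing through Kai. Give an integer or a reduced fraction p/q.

Pairs whose geodesics pass through Kai — Vikram–Hana: 1/2.
All other pairs contribute 0.
Summing the contributions gives betweenness(Kai) = 1/2.

1/2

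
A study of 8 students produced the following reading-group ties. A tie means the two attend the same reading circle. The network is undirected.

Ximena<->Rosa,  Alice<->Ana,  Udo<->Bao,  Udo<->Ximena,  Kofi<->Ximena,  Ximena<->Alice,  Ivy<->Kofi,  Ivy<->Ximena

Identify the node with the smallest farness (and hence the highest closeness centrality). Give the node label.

Ximena

Farness (sum of distances to all others) for each node — Alice:13, Ana:19, Bao:19, Ivy:14, Kofi:14, Rosa:15, Udo:13, Ximena:9.
The smallest farness is 9, for Ximena, so Ximena has the highest closeness.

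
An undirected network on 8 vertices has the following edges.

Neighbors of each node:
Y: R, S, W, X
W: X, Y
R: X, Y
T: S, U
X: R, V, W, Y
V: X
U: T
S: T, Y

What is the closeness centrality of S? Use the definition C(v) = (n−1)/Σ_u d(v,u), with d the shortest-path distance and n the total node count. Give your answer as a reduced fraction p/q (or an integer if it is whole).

Distances from S: R:2, T:1, U:2, V:3, W:2, X:2, Y:1. Sum = 13.
n = 8, so closeness = 7/13.

7/13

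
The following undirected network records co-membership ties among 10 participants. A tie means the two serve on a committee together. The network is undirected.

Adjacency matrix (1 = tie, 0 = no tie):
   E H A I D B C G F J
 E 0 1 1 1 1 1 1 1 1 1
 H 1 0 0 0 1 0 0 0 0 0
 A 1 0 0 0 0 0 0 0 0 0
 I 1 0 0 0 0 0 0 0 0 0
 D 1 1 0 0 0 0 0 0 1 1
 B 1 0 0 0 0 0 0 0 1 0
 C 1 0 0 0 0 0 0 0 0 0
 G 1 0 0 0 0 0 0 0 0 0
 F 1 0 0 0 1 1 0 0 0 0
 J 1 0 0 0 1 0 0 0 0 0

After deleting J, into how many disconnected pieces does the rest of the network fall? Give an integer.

J's neighbors (D and E) remain reachable from one another through other ties, so the rest of the network stays in one piece.

1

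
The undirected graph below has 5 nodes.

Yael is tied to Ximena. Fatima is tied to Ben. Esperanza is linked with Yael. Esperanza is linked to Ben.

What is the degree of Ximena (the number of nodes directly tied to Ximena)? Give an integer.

1

Ximena is directly tied to Yael. That is 1 neighbor, so the degree of Ximena is 1.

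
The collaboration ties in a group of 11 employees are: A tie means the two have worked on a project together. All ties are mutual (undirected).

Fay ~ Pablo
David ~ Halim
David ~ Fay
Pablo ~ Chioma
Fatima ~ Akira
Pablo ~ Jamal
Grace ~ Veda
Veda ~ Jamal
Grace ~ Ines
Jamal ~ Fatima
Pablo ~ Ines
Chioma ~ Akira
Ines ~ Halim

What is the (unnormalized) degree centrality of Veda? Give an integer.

2

Veda is directly tied to Grace and Jamal. That is 2 neighbors, so the degree of Veda is 2.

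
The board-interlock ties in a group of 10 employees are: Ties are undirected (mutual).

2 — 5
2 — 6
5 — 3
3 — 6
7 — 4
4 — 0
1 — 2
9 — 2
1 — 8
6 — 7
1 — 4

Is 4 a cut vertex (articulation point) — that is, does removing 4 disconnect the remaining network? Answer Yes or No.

Removing 4 leaves {1, 2, 3, 5, 6, 7, 8, and 9} with no path to {0}, so the network splits into 2 components. 4 is a cut vertex.

Yes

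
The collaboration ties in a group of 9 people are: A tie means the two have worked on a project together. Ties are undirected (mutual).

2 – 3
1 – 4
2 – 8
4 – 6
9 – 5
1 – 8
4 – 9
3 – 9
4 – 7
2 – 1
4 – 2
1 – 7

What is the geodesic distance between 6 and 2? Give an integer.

One shortest route is 6 – 4 – 2, which uses 2 edges, and 6 and 2 are not directly tied, so nothing shorter exists. So d(6,2) = 2.

2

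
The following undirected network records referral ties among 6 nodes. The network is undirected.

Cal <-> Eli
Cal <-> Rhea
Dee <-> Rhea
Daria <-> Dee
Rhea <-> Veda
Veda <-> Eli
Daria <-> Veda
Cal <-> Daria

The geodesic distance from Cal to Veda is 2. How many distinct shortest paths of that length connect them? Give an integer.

The shortest distance is 2. The length-2 paths are: Cal–Eli–Veda; Cal–Rhea–Veda; Cal–Daria–Veda.
That gives 3 distinct shortest paths.

3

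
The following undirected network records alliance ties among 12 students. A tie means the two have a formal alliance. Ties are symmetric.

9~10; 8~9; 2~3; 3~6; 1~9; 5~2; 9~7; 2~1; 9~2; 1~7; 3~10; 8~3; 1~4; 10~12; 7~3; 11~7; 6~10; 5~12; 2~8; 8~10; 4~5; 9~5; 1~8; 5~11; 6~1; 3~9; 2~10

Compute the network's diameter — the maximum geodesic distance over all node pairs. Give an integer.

Eccentricity of each node (its greatest distance to any other): 1:3, 2:2, 3:3, 4:3, 5:3, 6:3, 7:3, 8:3, 9:2, 10:3, 11:3, 12:3.
The maximum eccentricity is 3, realized for instance by the pair 4–10 via 4 – 5 – 2 – 10. So the diameter is 3.

3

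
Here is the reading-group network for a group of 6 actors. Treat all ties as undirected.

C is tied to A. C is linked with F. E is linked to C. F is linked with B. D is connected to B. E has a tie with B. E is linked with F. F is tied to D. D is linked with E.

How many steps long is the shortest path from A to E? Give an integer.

One shortest route is A – C – E, which uses 2 edges, and A and E are not directly tied, so nothing shorter exists. So d(A,E) = 2.

2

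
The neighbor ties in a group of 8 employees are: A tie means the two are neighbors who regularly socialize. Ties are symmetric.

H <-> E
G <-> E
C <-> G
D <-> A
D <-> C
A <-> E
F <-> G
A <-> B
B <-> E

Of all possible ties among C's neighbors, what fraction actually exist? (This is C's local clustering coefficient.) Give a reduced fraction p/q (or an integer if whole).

0

C's neighbors: D and G (k = 2).
Possible neighbor pairs: C(2,2) = 1. Edges among them: none → e = 0.
Clustering(C) = 0/1.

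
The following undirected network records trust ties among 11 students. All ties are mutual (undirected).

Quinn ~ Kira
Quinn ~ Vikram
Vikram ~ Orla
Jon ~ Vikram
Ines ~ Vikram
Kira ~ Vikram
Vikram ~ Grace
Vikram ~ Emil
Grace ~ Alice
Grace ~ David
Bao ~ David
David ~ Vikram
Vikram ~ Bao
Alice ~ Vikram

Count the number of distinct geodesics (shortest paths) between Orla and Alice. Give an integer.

1

The shortest distance is 2, and the only length-2 path is Orla–Vikram–Alice. So there is exactly 1 shortest path.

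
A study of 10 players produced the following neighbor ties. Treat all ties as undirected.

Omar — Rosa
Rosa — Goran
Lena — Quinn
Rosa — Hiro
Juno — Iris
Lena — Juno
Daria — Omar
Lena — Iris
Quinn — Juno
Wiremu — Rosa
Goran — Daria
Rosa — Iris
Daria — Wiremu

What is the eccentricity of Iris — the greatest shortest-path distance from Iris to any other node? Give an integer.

3

Distances from Iris: Daria:3, Goran:2, Hiro:2, Juno:1, Lena:1, Omar:2, Quinn:2, Rosa:1, Wiremu:2.
The largest is 3 (to Daria), so the eccentricity of Iris is 3.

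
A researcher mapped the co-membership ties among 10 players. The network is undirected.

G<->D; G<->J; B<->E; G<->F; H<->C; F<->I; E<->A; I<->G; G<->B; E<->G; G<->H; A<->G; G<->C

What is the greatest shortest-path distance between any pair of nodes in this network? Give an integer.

2

Eccentricity of each node (its greatest distance to any other): A:2, B:2, C:2, D:2, E:2, F:2, G:1, H:2, I:2, J:2.
The maximum eccentricity is 2, realized for instance by the pair J–C via J – G – C. So the diameter is 2.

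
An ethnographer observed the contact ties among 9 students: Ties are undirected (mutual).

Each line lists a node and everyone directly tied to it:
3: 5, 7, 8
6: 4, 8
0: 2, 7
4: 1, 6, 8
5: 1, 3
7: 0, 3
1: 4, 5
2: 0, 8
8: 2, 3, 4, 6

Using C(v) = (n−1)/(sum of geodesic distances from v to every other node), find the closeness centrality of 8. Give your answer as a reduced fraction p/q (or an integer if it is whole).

Distances from 8: 0:2, 1:2, 2:1, 3:1, 4:1, 5:2, 6:1, 7:2. Sum = 12.
n = 9, so closeness = 8/12 = 2/3.

2/3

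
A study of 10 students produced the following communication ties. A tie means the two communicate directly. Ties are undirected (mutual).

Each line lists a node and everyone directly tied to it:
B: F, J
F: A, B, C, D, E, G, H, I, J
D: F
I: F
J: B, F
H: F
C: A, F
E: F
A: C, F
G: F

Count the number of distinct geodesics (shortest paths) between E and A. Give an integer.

1

The shortest distance is 2, and the only length-2 path is E–F–A. So there is exactly 1 shortest path.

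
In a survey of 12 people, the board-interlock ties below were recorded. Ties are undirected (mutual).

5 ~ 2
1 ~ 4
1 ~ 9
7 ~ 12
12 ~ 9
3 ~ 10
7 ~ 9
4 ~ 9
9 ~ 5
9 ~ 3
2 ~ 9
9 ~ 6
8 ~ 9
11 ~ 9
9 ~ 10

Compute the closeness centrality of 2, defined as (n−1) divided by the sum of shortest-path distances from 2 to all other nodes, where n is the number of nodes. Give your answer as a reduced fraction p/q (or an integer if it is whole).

11/20

Distances from 2: 1:2, 3:2, 4:2, 5:1, 6:2, 7:2, 8:2, 9:1, 10:2, 11:2, 12:2. Sum = 20.
n = 12, so closeness = 11/20.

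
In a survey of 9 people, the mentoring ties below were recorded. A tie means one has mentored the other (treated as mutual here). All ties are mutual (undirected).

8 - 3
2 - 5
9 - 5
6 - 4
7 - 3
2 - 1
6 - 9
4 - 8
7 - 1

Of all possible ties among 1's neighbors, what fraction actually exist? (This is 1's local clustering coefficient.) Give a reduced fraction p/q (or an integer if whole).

1's neighbors: 2 and 7 (k = 2).
Possible neighbor pairs: C(2,2) = 1. Edges among them: none → e = 0.
Clustering(1) = 0/1.

0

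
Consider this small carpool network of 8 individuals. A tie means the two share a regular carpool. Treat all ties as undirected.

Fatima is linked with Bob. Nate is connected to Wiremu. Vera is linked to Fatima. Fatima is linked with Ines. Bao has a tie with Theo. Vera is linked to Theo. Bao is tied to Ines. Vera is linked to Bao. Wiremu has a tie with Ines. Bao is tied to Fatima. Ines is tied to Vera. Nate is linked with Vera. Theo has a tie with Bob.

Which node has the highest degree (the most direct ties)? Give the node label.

Degrees — Bao:4, Bob:2, Fatima:4, Ines:4, Nate:2, Theo:3, Vera:5, Wiremu:2.
The maximum is 5, attained only by Vera.

Vera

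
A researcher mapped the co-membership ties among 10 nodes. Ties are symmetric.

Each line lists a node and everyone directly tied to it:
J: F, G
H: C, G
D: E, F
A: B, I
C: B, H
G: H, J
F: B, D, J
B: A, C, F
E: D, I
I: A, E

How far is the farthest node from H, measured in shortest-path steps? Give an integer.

Distances from H: A:3, B:2, C:1, D:4, E:5, F:3, G:1, I:4, J:2.
The largest is 5 (to E), so the eccentricity of H is 5.

5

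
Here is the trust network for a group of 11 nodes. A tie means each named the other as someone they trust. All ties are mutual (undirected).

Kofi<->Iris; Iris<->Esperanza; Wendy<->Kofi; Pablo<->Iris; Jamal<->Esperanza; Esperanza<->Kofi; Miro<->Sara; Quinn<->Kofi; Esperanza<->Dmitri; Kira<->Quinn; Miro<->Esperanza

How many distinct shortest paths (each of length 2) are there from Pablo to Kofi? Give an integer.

1

The shortest distance is 2, and the only length-2 path is Pablo–Iris–Kofi. So there is exactly 1 shortest path.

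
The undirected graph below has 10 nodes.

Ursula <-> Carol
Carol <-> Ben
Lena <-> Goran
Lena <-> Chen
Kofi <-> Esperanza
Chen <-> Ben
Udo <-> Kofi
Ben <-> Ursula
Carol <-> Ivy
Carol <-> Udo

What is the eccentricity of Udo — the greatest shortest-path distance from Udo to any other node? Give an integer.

5

Distances from Udo: Ben:2, Carol:1, Chen:3, Esperanza:2, Goran:5, Ivy:2, Kofi:1, Lena:4, Ursula:2.
The largest is 5 (to Goran), so the eccentricity of Udo is 5.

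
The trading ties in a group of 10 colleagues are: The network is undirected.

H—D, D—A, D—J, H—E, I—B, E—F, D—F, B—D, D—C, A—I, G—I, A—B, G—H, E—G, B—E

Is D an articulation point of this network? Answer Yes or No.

Removing D leaves {A, B, E, F, G, H, and I} with no path to {J}, so the network splits into 3 components. D is a cut vertex.

Yes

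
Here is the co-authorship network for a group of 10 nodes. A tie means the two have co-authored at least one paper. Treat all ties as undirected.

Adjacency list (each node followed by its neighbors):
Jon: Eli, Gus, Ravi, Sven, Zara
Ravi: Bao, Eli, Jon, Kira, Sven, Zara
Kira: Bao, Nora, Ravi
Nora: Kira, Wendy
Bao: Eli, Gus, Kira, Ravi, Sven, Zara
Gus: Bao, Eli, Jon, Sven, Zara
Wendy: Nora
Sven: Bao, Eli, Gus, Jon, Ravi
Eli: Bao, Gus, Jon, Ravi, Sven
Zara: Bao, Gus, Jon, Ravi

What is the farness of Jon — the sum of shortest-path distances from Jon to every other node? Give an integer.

16

Distances from Jon: Bao:2, Eli:1, Gus:1, Kira:2, Nora:3, Ravi:1, Sven:1, Wendy:4, Zara:1.
Sum = 2 + 1 + 1 + 2 + 3 + 1 + 1 + 4 + 1 = 16.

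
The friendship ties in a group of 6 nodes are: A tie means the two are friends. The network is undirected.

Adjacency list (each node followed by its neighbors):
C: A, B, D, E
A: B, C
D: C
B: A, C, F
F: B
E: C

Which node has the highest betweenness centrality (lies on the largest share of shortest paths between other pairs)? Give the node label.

C

Unnormalized betweenness of each node: A:0, B:4, C:7, D:0, E:0, F:0.
C has the largest value, 7, making it the main broker — the node through which the most shortest paths run.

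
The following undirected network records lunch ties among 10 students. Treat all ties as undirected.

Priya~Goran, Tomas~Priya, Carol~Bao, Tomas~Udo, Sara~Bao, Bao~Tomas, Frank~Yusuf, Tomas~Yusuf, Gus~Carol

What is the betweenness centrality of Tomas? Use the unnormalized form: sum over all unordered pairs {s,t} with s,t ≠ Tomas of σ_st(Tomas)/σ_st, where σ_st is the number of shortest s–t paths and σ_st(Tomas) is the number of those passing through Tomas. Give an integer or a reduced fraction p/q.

28

Pairs whose geodesics pass through Tomas — Priya–Yusuf: 1; Priya–Udo: 1; Priya–Bao: 1; Priya–Sara: 1; Priya–Carol: 1; Priya–Frank: 1; Priya–Gus: 1; Yusuf–Udo: 1; Yusuf–Bao: 1; Yusuf–Goran: 1; Yusuf–Sara: 1; Yusuf–Carol: 1; Yusuf–Gus: 1; Udo–Bao: 1 … (+14 more pairs).
All other pairs contribute 0.
Summing the contributions gives betweenness(Tomas) = 28.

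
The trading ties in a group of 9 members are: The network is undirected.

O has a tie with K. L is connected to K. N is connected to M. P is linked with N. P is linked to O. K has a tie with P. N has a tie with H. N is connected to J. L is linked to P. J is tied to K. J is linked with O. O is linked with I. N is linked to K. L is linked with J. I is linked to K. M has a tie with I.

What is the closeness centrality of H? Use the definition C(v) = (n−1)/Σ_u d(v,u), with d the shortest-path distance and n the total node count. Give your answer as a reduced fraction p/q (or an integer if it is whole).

4/9

Distances from H: I:3, J:2, K:2, L:3, M:2, N:1, O:3, P:2. Sum = 18.
n = 9, so closeness = 8/18 = 4/9.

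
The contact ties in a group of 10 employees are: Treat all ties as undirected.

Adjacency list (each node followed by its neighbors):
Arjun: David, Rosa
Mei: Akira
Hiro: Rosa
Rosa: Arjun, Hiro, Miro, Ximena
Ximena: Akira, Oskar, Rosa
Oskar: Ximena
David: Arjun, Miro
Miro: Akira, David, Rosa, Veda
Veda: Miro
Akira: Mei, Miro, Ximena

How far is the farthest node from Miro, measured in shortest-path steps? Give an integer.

3

Distances from Miro: Akira:1, Arjun:2, David:1, Hiro:2, Mei:2, Oskar:3, Rosa:1, Veda:1, Ximena:2.
The largest is 3 (to Oskar), so the eccentricity of Miro is 3.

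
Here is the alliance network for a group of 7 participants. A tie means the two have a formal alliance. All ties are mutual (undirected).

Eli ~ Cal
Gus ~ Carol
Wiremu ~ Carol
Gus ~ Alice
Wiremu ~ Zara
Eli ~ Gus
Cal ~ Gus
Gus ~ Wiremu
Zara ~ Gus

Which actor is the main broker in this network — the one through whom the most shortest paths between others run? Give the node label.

Gus

Unnormalized betweenness of each node: Alice:0, Cal:0, Carol:0, Eli:0, Gus:23/2, Wiremu:1/2, Zara:0.
Gus has the largest value, 23/2, making it the main broker — the node through which the most shortest paths run.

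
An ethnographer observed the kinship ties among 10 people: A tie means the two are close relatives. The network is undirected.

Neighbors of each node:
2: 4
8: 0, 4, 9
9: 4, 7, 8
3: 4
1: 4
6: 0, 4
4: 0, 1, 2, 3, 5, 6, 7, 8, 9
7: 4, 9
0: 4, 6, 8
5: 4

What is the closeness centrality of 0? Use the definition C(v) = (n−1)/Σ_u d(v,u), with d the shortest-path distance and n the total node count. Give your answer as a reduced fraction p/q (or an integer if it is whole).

3/5

Distances from 0: 1:2, 2:2, 3:2, 4:1, 5:2, 6:1, 7:2, 8:1, 9:2. Sum = 15.
n = 10, so closeness = 9/15 = 3/5.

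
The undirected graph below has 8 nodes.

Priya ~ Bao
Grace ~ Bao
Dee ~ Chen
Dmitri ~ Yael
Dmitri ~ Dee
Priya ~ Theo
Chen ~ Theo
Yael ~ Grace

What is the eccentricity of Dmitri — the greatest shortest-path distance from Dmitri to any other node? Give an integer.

Distances from Dmitri: Bao:3, Chen:2, Dee:1, Grace:2, Priya:4, Theo:3, Yael:1.
The largest is 4 (to Priya), so the eccentricity of Dmitri is 4.

4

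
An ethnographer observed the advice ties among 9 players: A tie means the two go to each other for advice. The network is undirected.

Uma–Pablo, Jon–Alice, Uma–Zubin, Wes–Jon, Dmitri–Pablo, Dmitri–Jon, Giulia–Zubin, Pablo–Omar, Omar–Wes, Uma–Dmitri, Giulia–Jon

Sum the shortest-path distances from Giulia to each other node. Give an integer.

Distances from Giulia: Alice:2, Dmitri:2, Jon:1, Omar:3, Pablo:3, Uma:2, Wes:2, Zubin:1.
Sum = 2 + 2 + 1 + 3 + 3 + 2 + 2 + 1 = 16.

16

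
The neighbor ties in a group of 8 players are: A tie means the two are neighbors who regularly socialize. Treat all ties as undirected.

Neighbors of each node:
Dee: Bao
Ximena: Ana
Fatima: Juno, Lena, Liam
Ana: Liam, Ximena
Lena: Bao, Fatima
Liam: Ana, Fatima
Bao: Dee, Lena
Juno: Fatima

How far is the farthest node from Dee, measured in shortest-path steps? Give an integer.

6

Distances from Dee: Ana:5, Bao:1, Fatima:3, Juno:4, Lena:2, Liam:4, Ximena:6.
The largest is 6 (to Ximena), so the eccentricity of Dee is 6.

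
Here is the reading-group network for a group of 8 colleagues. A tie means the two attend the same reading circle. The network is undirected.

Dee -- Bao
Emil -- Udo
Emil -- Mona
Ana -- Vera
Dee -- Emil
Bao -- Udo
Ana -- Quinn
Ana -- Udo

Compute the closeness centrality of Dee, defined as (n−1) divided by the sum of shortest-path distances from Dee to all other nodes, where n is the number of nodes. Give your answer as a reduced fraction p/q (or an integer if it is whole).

7/17

Distances from Dee: Ana:3, Bao:1, Emil:1, Mona:2, Quinn:4, Udo:2, Vera:4. Sum = 17.
n = 8, so closeness = 7/17.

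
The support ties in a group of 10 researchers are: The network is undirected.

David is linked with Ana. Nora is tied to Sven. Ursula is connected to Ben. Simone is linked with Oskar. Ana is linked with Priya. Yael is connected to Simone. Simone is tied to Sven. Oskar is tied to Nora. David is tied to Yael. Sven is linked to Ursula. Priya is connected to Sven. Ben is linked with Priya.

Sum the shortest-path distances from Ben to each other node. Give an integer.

23

Distances from Ben: Ana:2, David:3, Nora:3, Oskar:4, Priya:1, Simone:3, Sven:2, Ursula:1, Yael:4.
Sum = 2 + 3 + 3 + 4 + 1 + 3 + 2 + 1 + 4 = 23.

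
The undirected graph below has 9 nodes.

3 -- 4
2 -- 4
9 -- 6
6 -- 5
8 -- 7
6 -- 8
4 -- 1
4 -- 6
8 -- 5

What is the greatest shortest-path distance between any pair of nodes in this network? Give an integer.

4

Eccentricity of each node (its greatest distance to any other): 1:4, 2:4, 3:4, 4:3, 5:3, 6:2, 7:4, 8:3, 9:3.
The maximum eccentricity is 4, realized for instance by the pair 3–7 via 3 – 4 – 6 – 8 – 7. So the diameter is 4.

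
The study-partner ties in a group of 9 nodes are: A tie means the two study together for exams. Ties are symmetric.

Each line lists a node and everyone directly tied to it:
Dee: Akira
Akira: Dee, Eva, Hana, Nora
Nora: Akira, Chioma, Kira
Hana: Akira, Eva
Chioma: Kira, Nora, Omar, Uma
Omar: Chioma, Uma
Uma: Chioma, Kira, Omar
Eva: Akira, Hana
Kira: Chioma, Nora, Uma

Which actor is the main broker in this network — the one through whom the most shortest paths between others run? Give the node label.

Akira

Unnormalized betweenness of each node: Akira:17, Chioma:8, Dee:0, Eva:0, Hana:0, Kira:5/2, Nora:16, Omar:0, Uma:1/2.
Akira has the largest value, 17, making it the main broker — the node through which the most shortest paths run.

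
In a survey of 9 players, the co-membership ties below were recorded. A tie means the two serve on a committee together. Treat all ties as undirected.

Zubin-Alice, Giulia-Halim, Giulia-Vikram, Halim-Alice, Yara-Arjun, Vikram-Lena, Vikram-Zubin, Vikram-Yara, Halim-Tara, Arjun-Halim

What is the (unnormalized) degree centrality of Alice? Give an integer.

2

Alice is directly tied to Halim and Zubin. That is 2 neighbors, so the degree of Alice is 2.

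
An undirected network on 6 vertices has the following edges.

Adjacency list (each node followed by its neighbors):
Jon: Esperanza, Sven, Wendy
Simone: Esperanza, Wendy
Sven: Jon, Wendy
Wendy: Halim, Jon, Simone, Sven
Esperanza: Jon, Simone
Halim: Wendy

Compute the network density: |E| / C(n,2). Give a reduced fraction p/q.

7/15

There are 7 edges and 6 nodes, so the maximum possible is C(6,2) = 15.
Density = 7/15.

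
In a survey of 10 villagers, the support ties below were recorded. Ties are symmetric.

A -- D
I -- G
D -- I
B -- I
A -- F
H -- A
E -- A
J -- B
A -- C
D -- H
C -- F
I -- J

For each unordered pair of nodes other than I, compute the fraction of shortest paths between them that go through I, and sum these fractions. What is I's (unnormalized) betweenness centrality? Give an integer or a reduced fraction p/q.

Pairs whose geodesics pass through I — B–H: 1; B–E: 1; B–G: 1; B–A: 1; B–C: 1; B–F: 1; B–D: 1; J–H: 1; J–E: 1; J–G: 1; J–A: 1; J–C: 1; J–F: 1; J–D: 1 … (+6 more pairs).
All other pairs contribute 0.
Summing the contributions gives betweenness(I) = 20.

20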